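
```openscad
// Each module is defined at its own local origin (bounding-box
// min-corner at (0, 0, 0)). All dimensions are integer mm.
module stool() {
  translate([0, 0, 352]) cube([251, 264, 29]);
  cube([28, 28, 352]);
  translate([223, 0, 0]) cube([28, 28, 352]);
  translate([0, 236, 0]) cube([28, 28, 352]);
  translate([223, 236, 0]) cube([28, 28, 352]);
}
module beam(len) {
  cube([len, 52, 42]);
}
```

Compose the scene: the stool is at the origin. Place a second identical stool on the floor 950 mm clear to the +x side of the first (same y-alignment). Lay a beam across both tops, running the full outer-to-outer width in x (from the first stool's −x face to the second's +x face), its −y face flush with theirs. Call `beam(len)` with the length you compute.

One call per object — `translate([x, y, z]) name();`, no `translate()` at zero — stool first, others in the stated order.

stool();
translate([1201, 0, 0]) stool();
translate([0, 0, 381]) beam(1452);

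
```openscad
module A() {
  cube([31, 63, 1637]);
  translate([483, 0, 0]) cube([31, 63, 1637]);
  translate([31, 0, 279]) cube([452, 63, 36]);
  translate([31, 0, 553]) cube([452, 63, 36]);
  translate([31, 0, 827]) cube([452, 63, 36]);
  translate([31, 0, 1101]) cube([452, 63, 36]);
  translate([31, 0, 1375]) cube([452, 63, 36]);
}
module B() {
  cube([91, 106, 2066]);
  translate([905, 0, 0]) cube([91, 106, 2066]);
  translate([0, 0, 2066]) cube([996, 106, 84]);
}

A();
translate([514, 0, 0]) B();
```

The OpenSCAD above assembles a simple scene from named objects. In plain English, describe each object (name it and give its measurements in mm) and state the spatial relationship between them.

A is a straight ladder. Two 31×63 mm vertical rails, 1637 mm tall, stand 514 mm apart (outside-to-outside) with their front faces coplanar on the −y side. 5 rungs, each 63 mm deep and 36 mm tall, span between the inner faces of the rails, front faces flush with the rails. The lowest rung's underside is at z = 279 mm and rungs are spaced 274 mm apart (underside to underside).

B is a rectangular door frame: two vertical jambs of 91×106 mm section, 2066 mm tall, with a clear opening 814 mm wide between their inner faces. A header 84 mm tall and 106 mm deep lies on top of the jambs and spans the full outside width.

The door frame is against the ladder's +x side, with their −y faces flush.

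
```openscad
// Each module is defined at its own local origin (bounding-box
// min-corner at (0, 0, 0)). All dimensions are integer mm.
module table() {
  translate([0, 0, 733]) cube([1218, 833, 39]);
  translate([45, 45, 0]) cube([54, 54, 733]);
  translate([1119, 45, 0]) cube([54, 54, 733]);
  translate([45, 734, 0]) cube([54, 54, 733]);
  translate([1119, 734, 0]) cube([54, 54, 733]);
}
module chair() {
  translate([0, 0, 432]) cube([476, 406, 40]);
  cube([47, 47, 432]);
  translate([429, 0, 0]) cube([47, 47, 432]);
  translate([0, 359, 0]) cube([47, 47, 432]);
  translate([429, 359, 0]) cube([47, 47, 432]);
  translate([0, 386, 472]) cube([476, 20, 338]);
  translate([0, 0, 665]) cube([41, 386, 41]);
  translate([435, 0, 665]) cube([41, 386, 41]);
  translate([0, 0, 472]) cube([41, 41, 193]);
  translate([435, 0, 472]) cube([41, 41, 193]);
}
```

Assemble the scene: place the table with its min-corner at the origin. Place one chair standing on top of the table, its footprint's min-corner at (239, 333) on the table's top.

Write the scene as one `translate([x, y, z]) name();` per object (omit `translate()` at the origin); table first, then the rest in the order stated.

table();
translate([239, 333, 772]) chair();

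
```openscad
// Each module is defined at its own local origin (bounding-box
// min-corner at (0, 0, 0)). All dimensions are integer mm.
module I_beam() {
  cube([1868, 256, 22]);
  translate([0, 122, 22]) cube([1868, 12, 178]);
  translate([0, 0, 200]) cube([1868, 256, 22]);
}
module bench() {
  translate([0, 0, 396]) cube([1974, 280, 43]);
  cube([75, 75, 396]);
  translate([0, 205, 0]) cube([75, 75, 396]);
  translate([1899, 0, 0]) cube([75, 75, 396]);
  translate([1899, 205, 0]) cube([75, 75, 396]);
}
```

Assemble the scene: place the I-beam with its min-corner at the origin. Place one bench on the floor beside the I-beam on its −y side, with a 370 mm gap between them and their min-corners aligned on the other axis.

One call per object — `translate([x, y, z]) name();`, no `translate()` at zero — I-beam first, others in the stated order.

I_beam();
translate([0, -650, 0]) bench();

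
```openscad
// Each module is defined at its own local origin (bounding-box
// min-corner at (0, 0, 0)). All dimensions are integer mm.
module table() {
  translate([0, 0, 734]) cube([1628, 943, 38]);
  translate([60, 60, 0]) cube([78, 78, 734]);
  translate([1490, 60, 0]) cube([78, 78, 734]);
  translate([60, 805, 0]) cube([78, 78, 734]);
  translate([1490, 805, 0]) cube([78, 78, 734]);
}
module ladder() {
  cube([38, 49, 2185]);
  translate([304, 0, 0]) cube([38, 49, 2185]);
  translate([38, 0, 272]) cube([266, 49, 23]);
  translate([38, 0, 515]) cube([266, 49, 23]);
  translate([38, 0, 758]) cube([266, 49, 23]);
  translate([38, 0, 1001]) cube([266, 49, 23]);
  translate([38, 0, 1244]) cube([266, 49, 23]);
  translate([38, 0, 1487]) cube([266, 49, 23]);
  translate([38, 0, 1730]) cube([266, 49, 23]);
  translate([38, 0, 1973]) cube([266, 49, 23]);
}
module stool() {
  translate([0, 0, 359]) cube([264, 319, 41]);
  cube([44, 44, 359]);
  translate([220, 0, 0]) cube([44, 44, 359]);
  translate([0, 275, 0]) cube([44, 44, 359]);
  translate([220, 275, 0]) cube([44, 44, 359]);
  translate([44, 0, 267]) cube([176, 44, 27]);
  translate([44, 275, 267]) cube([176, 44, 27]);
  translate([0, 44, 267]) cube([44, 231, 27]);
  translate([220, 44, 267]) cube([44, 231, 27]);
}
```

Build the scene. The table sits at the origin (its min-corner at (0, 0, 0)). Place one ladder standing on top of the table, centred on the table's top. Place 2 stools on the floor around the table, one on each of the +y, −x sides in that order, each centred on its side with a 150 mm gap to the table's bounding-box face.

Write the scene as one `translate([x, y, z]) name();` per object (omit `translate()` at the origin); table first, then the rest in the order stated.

table();
translate([643, 447, 772]) ladder();
translate([682, 1093, 0]) stool();
translate([-414, 312, 0]) stool();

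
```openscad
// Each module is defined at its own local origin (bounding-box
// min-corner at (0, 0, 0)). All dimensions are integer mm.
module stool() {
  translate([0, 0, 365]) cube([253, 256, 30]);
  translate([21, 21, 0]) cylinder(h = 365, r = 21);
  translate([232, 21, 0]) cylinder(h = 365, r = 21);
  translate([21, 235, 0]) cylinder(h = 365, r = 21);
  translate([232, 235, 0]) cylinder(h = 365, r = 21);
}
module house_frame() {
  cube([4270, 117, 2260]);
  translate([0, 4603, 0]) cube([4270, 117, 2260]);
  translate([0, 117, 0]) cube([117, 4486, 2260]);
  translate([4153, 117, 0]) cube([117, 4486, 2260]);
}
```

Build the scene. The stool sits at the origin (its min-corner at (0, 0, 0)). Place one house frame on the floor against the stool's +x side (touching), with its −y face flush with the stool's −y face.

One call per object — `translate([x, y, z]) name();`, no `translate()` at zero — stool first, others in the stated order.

stool();
translate([253, 0, 0]) house_frame();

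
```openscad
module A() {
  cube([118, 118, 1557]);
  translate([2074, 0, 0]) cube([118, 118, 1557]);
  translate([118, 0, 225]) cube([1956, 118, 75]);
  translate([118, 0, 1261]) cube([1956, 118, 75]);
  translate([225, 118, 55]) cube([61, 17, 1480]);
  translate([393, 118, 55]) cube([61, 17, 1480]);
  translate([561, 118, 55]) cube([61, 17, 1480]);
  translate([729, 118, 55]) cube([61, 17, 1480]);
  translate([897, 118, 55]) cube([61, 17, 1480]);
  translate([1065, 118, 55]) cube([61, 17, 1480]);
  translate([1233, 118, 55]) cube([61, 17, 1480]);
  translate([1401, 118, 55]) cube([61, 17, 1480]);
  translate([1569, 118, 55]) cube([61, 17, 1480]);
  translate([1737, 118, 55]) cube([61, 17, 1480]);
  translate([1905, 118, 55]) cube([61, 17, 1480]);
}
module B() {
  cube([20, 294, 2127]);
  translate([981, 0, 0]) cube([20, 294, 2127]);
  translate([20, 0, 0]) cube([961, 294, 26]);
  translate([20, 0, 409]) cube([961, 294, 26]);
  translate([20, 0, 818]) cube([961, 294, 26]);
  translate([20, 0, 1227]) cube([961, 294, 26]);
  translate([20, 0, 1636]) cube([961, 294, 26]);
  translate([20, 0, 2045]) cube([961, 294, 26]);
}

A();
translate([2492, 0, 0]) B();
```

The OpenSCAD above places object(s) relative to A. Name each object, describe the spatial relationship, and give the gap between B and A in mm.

The bookshelf's nearest face is 300 mm from the fence section's +x face.

A is a fence section. B is a bookshelf. The bookshelf is on the floor beside the fence section on its +x side. The gap between the bookshelf and the fence section is 300 mm.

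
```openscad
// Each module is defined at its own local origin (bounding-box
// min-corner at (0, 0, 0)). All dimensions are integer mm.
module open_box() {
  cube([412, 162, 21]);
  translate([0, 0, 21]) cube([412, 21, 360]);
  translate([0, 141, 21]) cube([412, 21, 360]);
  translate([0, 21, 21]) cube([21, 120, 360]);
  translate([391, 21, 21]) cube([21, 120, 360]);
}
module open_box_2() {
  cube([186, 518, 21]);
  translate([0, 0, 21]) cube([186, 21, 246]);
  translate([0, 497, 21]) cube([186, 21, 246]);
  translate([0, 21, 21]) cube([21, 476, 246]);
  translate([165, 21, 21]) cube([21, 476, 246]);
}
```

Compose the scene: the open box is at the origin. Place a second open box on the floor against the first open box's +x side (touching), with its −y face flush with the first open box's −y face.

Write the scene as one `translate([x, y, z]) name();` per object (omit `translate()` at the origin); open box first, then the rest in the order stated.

open_box();
translate([412, 0, 0]) open_box_2();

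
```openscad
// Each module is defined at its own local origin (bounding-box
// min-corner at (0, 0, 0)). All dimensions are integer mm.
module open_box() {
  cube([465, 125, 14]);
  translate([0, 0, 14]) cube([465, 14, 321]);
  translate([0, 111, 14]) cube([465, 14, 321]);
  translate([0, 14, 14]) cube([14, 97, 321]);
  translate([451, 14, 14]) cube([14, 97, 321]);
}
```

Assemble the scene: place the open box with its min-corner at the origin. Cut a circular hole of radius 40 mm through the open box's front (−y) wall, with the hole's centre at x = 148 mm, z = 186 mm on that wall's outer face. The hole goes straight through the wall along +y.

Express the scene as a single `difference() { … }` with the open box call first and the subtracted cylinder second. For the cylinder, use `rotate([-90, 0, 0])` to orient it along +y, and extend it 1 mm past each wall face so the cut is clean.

difference() {
  open_box();
  translate([148, -1, 186]) rotate([-90, 0, 0]) cylinder(h = 16, r = 40);
}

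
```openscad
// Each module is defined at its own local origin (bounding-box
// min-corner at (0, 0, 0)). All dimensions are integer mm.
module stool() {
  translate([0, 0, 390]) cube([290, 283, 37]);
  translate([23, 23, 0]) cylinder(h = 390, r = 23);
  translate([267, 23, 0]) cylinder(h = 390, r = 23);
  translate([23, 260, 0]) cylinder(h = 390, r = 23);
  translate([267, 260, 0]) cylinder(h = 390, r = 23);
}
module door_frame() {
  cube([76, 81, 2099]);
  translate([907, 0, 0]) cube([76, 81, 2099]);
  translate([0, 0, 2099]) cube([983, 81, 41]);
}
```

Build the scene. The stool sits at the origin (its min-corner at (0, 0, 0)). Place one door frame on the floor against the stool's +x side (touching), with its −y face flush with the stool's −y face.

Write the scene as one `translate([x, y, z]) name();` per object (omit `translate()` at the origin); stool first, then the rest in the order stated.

stool();
translate([290, 0, 0]) door_frame();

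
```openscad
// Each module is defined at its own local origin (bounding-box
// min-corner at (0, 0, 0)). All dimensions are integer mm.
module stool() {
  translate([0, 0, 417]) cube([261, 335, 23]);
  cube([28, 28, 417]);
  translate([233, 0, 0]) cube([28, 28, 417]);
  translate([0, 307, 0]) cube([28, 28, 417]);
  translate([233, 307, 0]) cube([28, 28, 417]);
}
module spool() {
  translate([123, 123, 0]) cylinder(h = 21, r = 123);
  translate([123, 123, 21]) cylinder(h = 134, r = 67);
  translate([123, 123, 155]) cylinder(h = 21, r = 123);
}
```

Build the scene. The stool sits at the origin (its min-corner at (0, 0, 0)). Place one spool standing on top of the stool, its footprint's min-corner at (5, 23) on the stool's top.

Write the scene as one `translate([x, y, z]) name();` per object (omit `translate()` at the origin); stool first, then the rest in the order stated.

stool();
translate([5, 23, 440]) spool();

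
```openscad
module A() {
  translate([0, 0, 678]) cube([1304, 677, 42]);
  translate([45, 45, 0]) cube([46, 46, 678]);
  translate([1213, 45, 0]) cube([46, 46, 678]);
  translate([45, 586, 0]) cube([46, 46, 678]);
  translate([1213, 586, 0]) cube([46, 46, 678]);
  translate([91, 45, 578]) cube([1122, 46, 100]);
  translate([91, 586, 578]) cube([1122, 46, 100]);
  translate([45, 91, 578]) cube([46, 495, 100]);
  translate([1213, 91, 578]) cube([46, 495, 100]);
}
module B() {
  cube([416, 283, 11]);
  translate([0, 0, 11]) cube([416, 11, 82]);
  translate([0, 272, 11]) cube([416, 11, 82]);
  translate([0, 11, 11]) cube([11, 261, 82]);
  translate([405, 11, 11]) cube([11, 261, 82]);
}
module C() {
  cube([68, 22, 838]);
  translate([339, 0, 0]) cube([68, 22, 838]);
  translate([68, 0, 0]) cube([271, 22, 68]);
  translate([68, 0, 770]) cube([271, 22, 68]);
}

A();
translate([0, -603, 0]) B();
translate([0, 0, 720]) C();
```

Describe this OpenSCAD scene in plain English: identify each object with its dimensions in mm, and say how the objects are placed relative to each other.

A is a rectangular dining table. The top is 1304×677×42 mm with its upper surface at z = 720 mm. It stands on four 46×46 mm square legs, each inset 45 mm from the nearest pair of top edges, running from the floor to the underside of the top. Four apron rails, 46 mm thick and 100 mm tall, run between adjacent legs with their top edges flush with the underside of the top and their outer faces flush with the legs' outer faces.

B is an open storage box with external size 416×283×93 mm and wall thickness 11 mm (the base is also 11 mm thick). The base covers the whole footprint; the four walls stand on the base, with the y-facing walls full-width and the x-facing walls fitting between their inner faces.

C is a picture frame with a 271×702 mm rectangular opening (x by z) and a uniform 68 mm border on every side. Frame depth is 22 mm along y. It is built from two vertical stiles running the full outside height and two horizontal rails spanning the gap between the stiles.

The open box is on the floor beside the table on its −y side. The picture frame is on top of the table.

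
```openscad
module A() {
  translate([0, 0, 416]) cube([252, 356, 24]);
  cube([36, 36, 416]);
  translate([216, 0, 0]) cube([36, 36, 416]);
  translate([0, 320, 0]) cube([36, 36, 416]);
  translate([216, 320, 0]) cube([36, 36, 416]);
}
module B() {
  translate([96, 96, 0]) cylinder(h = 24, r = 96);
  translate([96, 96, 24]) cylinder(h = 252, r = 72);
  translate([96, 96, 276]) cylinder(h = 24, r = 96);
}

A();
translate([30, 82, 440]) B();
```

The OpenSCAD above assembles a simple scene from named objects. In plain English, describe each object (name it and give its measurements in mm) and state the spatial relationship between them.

A is a four-legged stool. The seat is 252×356 mm, 24 mm thick, top at z = 440 mm. It stands on four square legs, each 36×36 mm in cross-section, from z = 0 to the seat underside, each flush with a corner of the seat.

B is a spool: two coaxial disc flanges of radius 96 mm and thickness 24 mm, joined by a core cylinder of radius 72 mm and height 252 mm. The lower flange rests on z = 0 and the three cylinders share a vertical axis.

The spool is on top of the stool, centred.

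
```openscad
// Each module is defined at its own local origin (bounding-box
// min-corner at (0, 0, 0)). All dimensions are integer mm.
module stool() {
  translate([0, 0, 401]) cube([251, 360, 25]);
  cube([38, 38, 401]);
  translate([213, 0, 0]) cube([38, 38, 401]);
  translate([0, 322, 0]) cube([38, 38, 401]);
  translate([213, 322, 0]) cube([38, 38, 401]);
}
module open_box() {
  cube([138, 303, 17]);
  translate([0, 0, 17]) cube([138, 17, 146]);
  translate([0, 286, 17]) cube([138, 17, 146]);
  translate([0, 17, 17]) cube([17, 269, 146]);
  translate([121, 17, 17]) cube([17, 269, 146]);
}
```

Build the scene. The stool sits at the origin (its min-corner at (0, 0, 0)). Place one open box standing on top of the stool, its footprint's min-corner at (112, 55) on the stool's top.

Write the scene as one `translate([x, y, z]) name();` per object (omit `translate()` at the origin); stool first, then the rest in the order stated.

stool();
translate([112, 55, 426]) open_box();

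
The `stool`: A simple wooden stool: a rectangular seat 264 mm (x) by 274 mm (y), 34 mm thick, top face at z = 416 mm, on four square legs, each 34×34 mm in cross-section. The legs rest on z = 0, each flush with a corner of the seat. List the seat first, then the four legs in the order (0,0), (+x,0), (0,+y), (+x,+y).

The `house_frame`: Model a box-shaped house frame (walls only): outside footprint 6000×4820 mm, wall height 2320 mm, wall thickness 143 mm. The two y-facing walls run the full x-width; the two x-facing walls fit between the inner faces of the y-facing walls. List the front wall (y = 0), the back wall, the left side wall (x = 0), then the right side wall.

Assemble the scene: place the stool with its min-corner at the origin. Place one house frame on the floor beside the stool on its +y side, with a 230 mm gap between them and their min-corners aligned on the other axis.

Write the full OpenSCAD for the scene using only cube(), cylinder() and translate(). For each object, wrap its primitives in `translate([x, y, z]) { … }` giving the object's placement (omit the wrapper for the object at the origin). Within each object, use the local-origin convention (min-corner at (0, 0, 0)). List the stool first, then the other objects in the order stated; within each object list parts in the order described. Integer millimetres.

translate([0, 0, 382]) cube([264, 274, 34]);
cube([34, 34, 382]);
translate([230, 0, 0]) cube([34, 34, 382]);
translate([0, 240, 0]) cube([34, 34, 382]);
translate([230, 240, 0]) cube([34, 34, 382]);
translate([0, 504, 0]) {
  cube([6000, 143, 2320]);
  translate([0, 4677, 0]) cube([6000, 143, 2320]);
  translate([0, 143, 0]) cube([143, 4534, 2320]);
  translate([5857, 143, 0]) cube([143, 4534, 2320]);
}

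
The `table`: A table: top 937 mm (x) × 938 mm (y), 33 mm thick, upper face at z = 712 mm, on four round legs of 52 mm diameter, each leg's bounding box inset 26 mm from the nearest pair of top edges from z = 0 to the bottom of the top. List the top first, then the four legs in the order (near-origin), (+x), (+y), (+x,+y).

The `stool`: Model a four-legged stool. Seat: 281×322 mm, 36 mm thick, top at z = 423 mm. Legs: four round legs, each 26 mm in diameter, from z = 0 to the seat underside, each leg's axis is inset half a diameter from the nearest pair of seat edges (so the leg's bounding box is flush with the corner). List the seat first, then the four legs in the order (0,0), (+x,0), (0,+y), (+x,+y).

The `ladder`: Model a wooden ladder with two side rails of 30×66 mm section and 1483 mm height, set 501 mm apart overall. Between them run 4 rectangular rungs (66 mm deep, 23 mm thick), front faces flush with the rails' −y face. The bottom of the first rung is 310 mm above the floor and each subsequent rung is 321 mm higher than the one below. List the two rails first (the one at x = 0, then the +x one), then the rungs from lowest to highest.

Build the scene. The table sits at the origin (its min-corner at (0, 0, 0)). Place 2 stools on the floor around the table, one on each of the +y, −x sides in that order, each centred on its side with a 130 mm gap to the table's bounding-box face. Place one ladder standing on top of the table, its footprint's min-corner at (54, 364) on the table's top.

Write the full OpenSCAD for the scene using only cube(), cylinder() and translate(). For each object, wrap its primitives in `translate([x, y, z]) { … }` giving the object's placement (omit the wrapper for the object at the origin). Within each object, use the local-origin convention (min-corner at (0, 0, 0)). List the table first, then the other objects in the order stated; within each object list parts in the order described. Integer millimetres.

translate([0, 0, 679]) cube([937, 938, 33]);
translate([52, 52, 0]) cylinder(h = 679, r = 26);
translate([885, 52, 0]) cylinder(h = 679, r = 26);
translate([52, 886, 0]) cylinder(h = 679, r = 26);
translate([885, 886, 0]) cylinder(h = 679, r = 26);
translate([328, 1068, 0]) {
  translate([0, 0, 387]) cube([281, 322, 36]);
  translate([13, 13, 0]) cylinder(h = 387, r = 13);
  translate([268, 13, 0]) cylinder(h = 387, r = 13);
  translate([13, 309, 0]) cylinder(h = 387, r = 13);
  translate([268, 309, 0]) cylinder(h = 387, r = 13);
}
translate([-411, 308, 0]) {
  translate([0, 0, 387]) cube([281, 322, 36]);
  translate([13, 13, 0]) cylinder(h = 387, r = 13);
  translate([268, 13, 0]) cylinder(h = 387, r = 13);
  translate([13, 309, 0]) cylinder(h = 387, r = 13);
  translate([268, 309, 0]) cylinder(h = 387, r = 13);
}
translate([54, 364, 712]) {
  cube([30, 66, 1483]);
  translate([471, 0, 0]) cube([30, 66, 1483]);
  translate([30, 0, 310]) cube([441, 66, 23]);
  translate([30, 0, 631]) cube([441, 66, 23]);
  translate([30, 0, 952]) cube([441, 66, 23]);
  translate([30, 0, 1273]) cube([441, 66, 23]);
}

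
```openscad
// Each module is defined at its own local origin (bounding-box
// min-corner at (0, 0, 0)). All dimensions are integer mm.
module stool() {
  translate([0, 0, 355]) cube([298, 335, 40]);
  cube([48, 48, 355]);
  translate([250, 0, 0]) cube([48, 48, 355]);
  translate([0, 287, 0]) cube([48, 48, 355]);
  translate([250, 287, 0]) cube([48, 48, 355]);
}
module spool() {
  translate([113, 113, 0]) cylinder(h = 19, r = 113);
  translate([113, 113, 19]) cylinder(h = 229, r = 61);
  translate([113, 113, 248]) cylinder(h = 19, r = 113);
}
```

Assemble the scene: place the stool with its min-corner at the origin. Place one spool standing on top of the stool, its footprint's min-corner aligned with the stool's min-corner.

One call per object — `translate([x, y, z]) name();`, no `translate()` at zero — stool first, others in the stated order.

stool();
translate([0, 0, 395]) spool();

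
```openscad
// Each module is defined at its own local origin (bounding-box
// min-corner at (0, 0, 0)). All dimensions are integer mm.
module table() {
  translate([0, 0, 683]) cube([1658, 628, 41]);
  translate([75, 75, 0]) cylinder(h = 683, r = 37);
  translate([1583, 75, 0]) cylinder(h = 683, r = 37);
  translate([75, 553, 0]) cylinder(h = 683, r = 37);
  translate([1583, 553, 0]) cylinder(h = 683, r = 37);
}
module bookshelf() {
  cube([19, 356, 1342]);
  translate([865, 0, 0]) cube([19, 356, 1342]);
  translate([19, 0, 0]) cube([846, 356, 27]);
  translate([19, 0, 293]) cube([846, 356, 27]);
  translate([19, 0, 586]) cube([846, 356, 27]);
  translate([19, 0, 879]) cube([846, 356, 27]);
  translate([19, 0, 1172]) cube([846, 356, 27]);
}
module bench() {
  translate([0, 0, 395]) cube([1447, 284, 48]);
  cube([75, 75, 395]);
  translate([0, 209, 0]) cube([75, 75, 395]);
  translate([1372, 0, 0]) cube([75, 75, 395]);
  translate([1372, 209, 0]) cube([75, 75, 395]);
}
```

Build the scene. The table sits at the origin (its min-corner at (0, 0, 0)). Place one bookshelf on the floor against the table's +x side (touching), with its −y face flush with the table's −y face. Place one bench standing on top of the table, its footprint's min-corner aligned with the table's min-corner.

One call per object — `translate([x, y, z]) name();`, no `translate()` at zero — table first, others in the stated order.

table();
translate([1658, 0, 0]) bookshelf();
translate([0, 0, 724]) bench();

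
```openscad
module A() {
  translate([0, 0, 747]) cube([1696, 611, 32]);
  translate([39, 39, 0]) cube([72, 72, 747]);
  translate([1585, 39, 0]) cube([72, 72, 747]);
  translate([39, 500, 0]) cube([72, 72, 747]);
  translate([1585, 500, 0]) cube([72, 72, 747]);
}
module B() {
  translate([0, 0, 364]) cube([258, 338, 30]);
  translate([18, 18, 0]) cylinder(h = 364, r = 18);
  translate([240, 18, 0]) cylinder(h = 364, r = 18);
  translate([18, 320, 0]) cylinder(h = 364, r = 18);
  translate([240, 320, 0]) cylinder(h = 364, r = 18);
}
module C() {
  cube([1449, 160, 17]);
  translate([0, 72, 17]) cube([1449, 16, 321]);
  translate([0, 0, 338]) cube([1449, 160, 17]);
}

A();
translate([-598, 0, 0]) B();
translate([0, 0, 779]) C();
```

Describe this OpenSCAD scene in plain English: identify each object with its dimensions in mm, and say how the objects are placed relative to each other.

A is a table with a 1696×611 mm rectangular top, 32 mm thick, top surface at z = 779 mm, supported by four 72×72 mm square legs, each inset 39 mm from the nearest pair of top edges, running from the floor.

B is a four-legged stool. The seat is 258×338 mm, 30 mm thick, top at z = 394 mm. It stands on four round legs, each 36 mm in diameter, from z = 0 to the seat underside, each leg's axis is inset half a diameter from the nearest pair of seat edges (so the leg's bounding box is flush with the corner).

C is an I-beam lying along x, 1449 mm long. Overall section height 355 mm. Two flanges 160 mm wide (y) and 17 mm thick, one on the floor and one at the top; a web 16 mm thick runs between them, centred on the flange width.

The stool is on the floor beside the table on its −x side. The I-beam is on top of the table.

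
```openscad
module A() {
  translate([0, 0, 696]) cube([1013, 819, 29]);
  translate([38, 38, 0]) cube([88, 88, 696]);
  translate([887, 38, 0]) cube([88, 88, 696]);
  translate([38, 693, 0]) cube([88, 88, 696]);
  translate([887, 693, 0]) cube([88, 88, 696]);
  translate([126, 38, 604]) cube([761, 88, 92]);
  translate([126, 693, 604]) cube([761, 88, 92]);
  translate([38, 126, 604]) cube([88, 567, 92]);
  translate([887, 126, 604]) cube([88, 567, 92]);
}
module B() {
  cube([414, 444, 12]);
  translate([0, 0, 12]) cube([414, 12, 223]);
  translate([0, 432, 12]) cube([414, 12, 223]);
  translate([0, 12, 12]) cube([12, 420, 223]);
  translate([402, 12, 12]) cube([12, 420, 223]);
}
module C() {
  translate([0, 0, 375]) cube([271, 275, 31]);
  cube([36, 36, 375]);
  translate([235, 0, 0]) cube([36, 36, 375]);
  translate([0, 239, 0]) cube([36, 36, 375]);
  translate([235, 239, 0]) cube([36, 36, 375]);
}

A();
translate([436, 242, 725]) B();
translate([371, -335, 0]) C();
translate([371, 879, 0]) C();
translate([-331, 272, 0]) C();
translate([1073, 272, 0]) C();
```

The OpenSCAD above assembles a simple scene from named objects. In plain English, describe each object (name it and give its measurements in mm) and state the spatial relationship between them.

A is a table: top 1013 mm (x) × 819 mm (y), 29 mm thick, upper face at z = 725 mm, on four 88×88 mm square legs, each inset 38 mm from the nearest pair of top edges, running from z = 0 to the bottom of the top. Four apron rails, 88 mm thick and 92 mm tall, run between adjacent legs with their top edges flush with the underside of the top and their outer faces flush with the legs' outer faces.

B is an open-topped rectangular box: outside dimensions 414×444×235 mm, with a uniform wall and base thickness of 12 mm. The base is a full 414×444 slab on the floor; four walls sit on top of the base. The front and back walls (the −y and +y sides) span the full width; the two side walls fit between them.

C is a four-legged stool. The seat is a 271×275×31 mm slab whose top surface is at z = 406 mm; four square legs, each 36×36 mm in cross-section, run from the floor (z = 0) to the underside of the seat, each flush with a corner of the seat.

The open box is on top of the table. Four stools sit around the table at the −y, +y, −x, +x sides.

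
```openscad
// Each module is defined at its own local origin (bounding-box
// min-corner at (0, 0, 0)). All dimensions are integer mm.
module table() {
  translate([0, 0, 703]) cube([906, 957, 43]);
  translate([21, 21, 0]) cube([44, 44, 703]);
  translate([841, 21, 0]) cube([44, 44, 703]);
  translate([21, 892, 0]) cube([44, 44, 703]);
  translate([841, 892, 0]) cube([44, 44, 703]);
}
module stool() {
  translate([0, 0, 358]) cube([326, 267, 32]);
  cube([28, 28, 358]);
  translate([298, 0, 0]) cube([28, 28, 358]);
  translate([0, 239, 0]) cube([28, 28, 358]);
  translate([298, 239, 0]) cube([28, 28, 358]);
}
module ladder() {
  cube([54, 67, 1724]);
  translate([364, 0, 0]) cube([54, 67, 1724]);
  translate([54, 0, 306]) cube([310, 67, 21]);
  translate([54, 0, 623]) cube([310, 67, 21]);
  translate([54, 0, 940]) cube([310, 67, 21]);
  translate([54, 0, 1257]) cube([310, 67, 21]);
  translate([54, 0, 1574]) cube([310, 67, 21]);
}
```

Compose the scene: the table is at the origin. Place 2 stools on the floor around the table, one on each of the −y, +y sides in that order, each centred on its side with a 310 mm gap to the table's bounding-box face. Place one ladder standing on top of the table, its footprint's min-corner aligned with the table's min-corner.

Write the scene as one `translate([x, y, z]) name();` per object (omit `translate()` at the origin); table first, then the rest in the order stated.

table();
translate([290, -577, 0]) stool();
translate([290, 1267, 0]) stool();
translate([0, 0, 746]) ladder();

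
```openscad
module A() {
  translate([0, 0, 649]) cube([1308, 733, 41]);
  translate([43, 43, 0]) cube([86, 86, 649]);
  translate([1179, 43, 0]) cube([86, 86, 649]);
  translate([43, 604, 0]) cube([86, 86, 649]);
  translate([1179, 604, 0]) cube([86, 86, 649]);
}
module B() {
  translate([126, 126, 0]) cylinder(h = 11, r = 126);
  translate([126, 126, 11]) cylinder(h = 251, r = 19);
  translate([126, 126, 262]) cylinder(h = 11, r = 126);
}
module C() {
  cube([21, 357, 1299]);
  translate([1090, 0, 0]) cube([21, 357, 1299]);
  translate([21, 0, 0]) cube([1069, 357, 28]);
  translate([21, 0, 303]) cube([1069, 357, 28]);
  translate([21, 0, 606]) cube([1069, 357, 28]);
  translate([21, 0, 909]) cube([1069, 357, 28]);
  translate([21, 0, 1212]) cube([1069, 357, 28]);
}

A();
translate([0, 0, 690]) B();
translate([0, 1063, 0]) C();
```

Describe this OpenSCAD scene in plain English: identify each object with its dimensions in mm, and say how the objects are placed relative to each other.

A is a table: top 1308 mm (x) × 733 mm (y), 41 mm thick, upper face at z = 690 mm, on four 86×86 mm square legs, each inset 43 mm from the nearest pair of top edges, running from z = 0 to the bottom of the top.

B is a spool: two coaxial disc flanges of radius 126 mm and thickness 11 mm, joined by a core cylinder of radius 19 mm and height 251 mm. The lower flange rests on z = 0 and the three cylinders share a vertical axis.

C is a bookshelf 1111 mm wide overall, 357 mm deep and 1299 mm tall. The two sides are 21 mm thick vertical panels. 5 horizontal shelves of 28 mm thickness span between the inner faces of the sides; the lowest shelf sits on the floor and shelves are stacked with a clear vertical gap of 275 mm between each pair.

The spool is on top of the table. The bookshelf is on the floor beside the table on its +y side.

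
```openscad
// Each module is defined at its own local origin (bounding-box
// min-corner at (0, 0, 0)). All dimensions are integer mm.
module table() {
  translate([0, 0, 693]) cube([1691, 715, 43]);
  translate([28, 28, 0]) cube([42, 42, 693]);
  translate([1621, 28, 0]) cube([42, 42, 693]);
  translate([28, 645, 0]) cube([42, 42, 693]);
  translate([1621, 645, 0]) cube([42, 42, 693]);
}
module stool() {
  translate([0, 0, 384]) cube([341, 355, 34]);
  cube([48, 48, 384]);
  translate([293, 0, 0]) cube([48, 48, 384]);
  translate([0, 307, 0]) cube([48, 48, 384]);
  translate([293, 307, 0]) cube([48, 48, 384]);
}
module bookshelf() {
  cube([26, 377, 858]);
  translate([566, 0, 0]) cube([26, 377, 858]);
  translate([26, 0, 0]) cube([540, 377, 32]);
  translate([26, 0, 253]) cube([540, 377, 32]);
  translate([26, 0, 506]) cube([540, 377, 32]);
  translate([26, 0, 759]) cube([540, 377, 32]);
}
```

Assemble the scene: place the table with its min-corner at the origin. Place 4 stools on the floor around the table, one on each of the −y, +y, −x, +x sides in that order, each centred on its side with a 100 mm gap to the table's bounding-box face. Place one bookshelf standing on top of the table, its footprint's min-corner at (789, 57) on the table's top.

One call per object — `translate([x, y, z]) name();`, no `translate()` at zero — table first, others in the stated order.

table();
translate([675, -455, 0]) stool();
translate([675, 815, 0]) stool();
translate([-441, 180, 0]) stool();
translate([1791, 180, 0]) stool();
translate([789, 57, 736]) bookshelf();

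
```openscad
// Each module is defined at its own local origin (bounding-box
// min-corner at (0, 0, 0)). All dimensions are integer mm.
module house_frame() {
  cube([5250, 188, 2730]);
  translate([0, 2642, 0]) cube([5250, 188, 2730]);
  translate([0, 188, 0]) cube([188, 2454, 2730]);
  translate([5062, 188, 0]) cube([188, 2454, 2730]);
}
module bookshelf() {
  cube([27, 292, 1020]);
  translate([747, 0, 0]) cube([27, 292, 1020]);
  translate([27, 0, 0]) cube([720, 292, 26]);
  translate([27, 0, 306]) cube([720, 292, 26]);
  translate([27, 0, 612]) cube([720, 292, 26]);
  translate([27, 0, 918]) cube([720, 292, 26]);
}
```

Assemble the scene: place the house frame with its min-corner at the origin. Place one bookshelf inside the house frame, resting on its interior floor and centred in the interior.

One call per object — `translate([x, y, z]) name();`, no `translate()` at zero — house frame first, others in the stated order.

house_frame();
translate([2238, 1269, 0]) bookshelf();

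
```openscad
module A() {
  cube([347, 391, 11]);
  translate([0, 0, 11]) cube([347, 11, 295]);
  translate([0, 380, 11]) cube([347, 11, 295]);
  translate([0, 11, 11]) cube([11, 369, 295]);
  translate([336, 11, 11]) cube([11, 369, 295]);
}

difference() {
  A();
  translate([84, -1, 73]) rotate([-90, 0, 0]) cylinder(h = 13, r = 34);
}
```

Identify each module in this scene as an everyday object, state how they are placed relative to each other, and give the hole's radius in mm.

The subtracted cylinder has r = 34 mm.

A is an open box. The open box has a circular hole through its front wall. The hole's radius is 34 mm.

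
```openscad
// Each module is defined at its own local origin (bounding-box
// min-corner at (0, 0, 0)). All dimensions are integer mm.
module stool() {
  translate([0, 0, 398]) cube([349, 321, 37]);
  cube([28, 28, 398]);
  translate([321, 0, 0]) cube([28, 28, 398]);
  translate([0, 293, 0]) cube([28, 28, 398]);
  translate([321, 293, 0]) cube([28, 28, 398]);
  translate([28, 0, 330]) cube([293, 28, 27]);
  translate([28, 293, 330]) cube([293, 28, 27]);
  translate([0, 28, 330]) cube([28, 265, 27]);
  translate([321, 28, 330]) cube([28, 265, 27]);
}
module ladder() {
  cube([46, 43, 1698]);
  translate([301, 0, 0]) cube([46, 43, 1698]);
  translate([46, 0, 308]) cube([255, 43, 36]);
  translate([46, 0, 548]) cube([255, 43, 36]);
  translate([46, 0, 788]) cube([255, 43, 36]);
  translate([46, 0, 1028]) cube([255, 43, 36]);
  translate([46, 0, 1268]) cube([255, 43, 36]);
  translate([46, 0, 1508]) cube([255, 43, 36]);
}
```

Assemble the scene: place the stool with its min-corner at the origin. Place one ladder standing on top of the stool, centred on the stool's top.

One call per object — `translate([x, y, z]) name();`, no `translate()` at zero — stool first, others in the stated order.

stool();
translate([1, 139, 435]) ladder();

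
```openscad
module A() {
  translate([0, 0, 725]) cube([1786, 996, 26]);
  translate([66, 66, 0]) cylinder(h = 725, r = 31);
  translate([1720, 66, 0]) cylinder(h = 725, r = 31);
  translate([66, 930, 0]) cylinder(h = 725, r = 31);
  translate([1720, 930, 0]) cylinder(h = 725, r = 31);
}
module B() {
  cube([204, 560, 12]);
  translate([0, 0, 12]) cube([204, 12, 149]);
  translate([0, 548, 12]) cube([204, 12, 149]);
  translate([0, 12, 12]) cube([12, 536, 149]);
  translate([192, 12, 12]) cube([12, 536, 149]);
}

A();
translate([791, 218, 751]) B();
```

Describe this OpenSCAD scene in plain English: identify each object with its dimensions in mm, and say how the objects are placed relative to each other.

A is a table with a 1786×996 mm rectangular top, 26 mm thick, top surface at z = 751 mm, supported by four round legs of 62 mm diameter, each leg's bounding box inset 35 mm from the nearest pair of top edges, running from the floor.

B is an open-topped rectangular box: outside dimensions 204×560×161 mm, with a uniform wall and base thickness of 12 mm. The base is a full 204×560 slab on the floor; four walls sit on top of the base. The front and back walls (the −y and +y sides) span the full width; the two side walls fit between them.

The open box is on top of the table, centred.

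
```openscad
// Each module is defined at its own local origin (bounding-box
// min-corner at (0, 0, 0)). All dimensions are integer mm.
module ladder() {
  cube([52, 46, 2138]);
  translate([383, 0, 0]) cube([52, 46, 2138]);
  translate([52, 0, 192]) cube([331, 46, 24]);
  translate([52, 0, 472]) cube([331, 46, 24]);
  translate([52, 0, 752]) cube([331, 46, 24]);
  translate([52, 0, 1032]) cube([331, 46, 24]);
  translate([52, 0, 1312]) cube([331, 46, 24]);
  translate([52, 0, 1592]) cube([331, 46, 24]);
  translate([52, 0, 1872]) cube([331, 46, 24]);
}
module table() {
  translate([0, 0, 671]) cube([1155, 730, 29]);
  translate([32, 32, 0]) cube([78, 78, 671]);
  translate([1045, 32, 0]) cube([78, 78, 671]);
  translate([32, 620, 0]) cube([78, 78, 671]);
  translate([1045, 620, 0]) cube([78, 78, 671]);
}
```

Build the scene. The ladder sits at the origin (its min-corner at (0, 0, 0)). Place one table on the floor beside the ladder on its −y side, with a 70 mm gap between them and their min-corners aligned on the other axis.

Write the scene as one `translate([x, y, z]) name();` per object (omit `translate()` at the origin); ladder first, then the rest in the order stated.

ladder();
translate([0, -800, 0]) table();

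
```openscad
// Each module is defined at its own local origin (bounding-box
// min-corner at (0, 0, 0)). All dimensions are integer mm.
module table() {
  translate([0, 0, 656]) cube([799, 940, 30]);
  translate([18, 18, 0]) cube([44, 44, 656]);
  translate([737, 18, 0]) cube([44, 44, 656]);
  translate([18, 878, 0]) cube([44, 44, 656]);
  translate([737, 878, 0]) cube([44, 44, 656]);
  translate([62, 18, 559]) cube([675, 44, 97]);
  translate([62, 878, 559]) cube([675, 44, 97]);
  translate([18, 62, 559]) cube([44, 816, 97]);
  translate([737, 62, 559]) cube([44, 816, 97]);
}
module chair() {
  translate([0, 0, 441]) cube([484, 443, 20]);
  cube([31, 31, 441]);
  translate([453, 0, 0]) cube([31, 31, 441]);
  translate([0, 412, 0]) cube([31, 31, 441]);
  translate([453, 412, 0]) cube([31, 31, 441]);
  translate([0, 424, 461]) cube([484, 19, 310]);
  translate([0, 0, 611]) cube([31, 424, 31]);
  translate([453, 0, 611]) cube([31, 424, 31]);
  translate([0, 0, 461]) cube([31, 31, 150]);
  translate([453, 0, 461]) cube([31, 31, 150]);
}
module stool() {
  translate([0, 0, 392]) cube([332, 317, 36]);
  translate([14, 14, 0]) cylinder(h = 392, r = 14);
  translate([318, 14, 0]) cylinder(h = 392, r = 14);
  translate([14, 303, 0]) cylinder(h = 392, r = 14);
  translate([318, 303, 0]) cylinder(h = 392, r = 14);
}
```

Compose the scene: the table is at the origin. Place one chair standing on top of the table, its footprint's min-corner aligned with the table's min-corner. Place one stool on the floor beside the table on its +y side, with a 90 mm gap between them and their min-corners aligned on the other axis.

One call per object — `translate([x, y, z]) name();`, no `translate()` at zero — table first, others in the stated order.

table();
translate([0, 0, 686]) chair();
translate([0, 1030, 0]) stool();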